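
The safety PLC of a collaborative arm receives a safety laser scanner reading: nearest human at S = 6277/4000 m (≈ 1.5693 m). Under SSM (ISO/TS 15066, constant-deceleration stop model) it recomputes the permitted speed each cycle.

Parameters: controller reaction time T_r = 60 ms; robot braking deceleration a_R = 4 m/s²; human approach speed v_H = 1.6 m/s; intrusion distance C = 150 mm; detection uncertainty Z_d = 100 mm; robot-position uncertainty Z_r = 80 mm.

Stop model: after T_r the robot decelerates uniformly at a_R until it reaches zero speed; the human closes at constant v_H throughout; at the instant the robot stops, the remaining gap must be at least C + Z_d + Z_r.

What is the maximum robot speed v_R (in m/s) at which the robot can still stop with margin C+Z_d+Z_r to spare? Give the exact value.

v_R_max = 17/10 m/s = 1.7000 m/s

collect terms ⇒ (1/8)·v_R² + (23/50)·v_R + (-4573/4000) = 0
  disc = (23/50)² − 4·(1/8)·(-4573/4000) = 31329/40000 ; √disc = 177/200
  v_R = (−(23/50) + 177/200) / (2·(1/8)) = 17/10 m/s
check:
stop time T_s = (17/10)/4 = 0.4250 s
reaction-phase robot travel = 1.7000·0.0600 = 0.1020 m
braking distance = 1.7000²/(2·4.0000) = 0.3613 m
human closes 1.6000·0.4850 = 0.7760 m
margins: 0.1500+0.1000+0.0800 = 0.3300 m
sum ≈ 0.1020+0.3613+0.7760+0.3300 ≈ 1.5693 m = S ✓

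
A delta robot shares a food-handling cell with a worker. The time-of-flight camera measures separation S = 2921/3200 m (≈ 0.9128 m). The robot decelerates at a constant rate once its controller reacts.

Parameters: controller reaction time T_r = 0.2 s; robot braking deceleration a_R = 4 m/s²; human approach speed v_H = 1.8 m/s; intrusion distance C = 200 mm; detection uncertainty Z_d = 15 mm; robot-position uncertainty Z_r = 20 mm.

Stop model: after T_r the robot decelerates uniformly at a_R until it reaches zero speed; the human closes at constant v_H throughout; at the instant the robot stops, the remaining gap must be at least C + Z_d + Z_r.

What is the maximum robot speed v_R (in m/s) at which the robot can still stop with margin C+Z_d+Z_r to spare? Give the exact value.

v_R_max = 9/20 m/s = 0.4500 m/s

collect terms ⇒ (1/8)·v_R² + (13/20)·v_R + (-1017/3200) = 0
  disc = (13/20)² − 4·(1/8)·(-1017/3200) = 3721/6400 ; √disc = 61/80
  v_R = (−(13/20) + 61/80) / (2·(1/8)) = 9/20 m/s
check:
stop time T_s = (9/20)/4 = 0.1125 s
reaction-phase robot travel = 0.4500·0.2000 = 0.0900 m
robot under decel: 0.4500²/(2·4.0000) = 0.0253 m
human closes 1.8000·0.3125 = 0.5625 m
margins: 0.2000+0.0150+0.0200 = 0.2350 m
sum ≈ 0.0900+0.0253+0.5625+0.2350 ≈ 0.9128 m = S ✓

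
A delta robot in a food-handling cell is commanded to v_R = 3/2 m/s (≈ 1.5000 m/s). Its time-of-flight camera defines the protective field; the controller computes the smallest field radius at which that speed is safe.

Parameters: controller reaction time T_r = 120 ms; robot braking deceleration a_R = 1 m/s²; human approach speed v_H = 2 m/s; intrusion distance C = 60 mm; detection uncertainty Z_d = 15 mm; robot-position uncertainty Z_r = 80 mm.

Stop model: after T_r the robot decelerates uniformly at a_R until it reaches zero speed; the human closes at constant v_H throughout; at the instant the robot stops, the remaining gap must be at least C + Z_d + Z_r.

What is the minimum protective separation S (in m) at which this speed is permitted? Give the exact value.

stop time T_s = (3/2)/1 = 1.5000 s
robot in T_r: 1.5000·0.1200 = 0.1800 m
robot covers 1.5000·1.5000 − ½·1.0000·1.5000² = 1.1250 m while stopping
person approaches 2.0000·(0.1200+1.5000) = 3.2400 m
residual clearance needed = 0.0600+0.0150+0.0800 = 0.1550 m
S_min ≈ 0.1800+1.1250+3.2400+0.1550  ⇒  S_min = 47/10 m

S_min = 47/10 m = 4.7000 m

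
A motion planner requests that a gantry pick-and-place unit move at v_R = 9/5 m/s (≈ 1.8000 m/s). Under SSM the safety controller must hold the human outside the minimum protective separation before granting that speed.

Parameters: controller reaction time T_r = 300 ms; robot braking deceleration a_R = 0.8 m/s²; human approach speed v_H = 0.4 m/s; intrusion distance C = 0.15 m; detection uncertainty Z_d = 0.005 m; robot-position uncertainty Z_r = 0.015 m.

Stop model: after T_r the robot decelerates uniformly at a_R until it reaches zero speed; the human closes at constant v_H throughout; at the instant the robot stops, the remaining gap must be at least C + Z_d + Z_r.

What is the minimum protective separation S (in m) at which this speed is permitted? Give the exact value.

stop time T_s = (9/5)/(4/5) = 2.2500 s
robot covers v_R·T_r = 1.8000·0.3000 = 0.5400 m before braking
robot covers 1.8000·2.2500 − ½·0.8000·2.2500² = 2.0250 m while stopping
person approaches 0.4000·(0.3000+2.2500) = 1.0200 m
margins: 0.1500+0.0050+0.0150 = 0.1700 m
S_min ≈ 0.5400+2.0250+1.0200+0.1700  ⇒  S_min = 751/200 m

S_min = 751/200 m = 3.7550 m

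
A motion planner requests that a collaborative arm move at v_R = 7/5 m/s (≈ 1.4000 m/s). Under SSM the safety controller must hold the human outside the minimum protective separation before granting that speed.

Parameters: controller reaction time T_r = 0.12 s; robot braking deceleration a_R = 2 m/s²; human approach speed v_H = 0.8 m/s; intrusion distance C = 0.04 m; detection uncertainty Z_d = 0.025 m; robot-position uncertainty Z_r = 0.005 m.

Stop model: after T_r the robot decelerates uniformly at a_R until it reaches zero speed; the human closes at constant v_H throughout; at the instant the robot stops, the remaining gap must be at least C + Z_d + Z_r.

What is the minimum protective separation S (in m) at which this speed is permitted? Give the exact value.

stop time T_s = (7/5)/2 = 0.7000 s
robot covers v_R·T_r = 1.4000·0.1200 = 0.1680 m before braking
robot covers 1.4000·0.7000 − ½·2.0000·0.7000² = 0.4900 m while stopping
human over T_r+T_s: 0.8000·(0.1200+0.7000) = 0.6560 m
margins: 0.0400+0.0250+0.0050 = 0.0700 m
S_min ≈ 0.1680+0.4900+0.6560+0.0700  ⇒  S_min = 173/125 m

S_min = 173/125 m = 1.3840 m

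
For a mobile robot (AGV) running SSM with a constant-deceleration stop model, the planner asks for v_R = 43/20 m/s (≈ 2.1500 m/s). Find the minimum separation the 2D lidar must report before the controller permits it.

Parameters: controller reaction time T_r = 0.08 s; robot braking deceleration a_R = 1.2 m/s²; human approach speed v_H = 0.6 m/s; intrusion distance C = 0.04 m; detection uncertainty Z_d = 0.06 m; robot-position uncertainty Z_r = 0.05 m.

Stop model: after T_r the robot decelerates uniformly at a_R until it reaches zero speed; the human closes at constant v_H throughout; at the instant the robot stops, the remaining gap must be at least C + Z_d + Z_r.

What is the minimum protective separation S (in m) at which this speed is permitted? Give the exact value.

stop time T_s = (43/20)/(6/5) = 1.7917 s
reaction-phase robot travel = 2.1500·0.0800 = 0.1720 m
braking distance = 2.1500²/(2·1.2000) = 1.9260 m
human closes 0.6000·1.8717 = 1.1230 m
C+Z_d+Z_r = 0.0400+0.0600+0.0500 = 0.1500 m
S_min ≈ 0.1720+1.9260+1.1230+0.1500  ⇒  S_min = 16181/4800 m

S_min = 16181/4800 m = 3.3710 m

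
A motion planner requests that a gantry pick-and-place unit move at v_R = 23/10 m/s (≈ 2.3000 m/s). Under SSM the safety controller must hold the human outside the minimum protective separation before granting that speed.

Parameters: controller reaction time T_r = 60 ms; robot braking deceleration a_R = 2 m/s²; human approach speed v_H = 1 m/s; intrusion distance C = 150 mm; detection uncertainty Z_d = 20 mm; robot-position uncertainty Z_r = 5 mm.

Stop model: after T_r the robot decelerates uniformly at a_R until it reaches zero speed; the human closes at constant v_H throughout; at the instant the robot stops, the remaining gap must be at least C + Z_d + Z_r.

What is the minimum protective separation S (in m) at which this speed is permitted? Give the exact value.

braking lasts T_s = (23/10)/2 = 1.1500 s
robot covers v_R·T_r = 2.3000·0.0600 = 0.1380 m before braking
braking distance = 2.3000²/(2·2.0000) = 1.3225 m
person approaches 1.0000·(0.0600+1.1500) = 1.2100 m
margins: 0.1500+0.0200+0.0050 = 0.1750 m
S_min ≈ 0.1380+1.3225+1.2100+0.1750  ⇒  S_min = 5691/2000 m

S_min = 5691/2000 m = 2.8455 m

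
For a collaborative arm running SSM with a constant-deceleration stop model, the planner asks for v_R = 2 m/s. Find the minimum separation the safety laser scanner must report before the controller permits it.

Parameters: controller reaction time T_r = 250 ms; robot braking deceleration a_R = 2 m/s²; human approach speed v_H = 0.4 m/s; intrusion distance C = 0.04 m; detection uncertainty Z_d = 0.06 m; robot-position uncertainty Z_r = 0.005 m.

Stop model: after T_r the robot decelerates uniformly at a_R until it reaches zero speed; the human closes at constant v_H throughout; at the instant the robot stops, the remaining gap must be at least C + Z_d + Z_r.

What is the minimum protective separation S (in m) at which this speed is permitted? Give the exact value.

S_min = 421/200 m = 2.1050 m

braking lasts T_s = 2/2 = 1.0000 s
robot in T_r: 2.0000·0.2500 = 0.5000 m
braking distance = 2.0000²/(2·2.0000) = 1.0000 m
human over T_r+T_s: 0.4000·(0.2500+1.0000) = 0.5000 m
residual clearance needed = 0.0400+0.0600+0.0050 = 0.1050 m
S_min ≈ 0.5000+1.0000+0.5000+0.1050  ⇒  S_min = 421/200 m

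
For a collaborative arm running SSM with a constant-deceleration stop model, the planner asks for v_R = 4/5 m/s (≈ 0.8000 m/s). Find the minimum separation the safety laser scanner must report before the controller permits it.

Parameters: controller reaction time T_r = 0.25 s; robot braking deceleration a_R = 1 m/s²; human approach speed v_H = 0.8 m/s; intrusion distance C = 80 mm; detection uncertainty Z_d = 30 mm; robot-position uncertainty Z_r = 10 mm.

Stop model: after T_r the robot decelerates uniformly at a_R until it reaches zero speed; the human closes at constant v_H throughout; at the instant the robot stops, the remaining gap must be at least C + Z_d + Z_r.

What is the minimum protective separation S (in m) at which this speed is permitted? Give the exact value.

S_min = 37/25 m = 1.4800 m

stop time T_s = (4/5)/1 = 0.8000 s
robot covers v_R·T_r = 0.8000·0.2500 = 0.2000 m before braking
robot covers 0.8000·0.8000 − ½·1.0000·0.8000² = 0.3200 m while stopping
person approaches 0.8000·(0.2500+0.8000) = 0.8400 m
C+Z_d+Z_r = 0.0800+0.0300+0.0100 = 0.1200 m
S_min ≈ 0.2000+0.3200+0.8400+0.1200  ⇒  S_min = 37/25 m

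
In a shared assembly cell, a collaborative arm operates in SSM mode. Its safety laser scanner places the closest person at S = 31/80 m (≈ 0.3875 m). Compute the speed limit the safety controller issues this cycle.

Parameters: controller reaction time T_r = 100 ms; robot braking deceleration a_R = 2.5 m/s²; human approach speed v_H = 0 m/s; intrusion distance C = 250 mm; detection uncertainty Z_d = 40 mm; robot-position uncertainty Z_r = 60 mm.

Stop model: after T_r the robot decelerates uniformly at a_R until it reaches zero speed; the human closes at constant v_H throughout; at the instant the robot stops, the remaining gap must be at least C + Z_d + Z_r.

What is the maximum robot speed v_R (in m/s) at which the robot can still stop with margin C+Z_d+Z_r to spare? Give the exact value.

v_R_max = 1/4 m/s = 0.2500 m/s

at the boundary: (1/5)·v² + (1/10)·v + (-3/80) = 0
  disc = (1/10)² − 4·(1/5)·(-3/80) = 1/25 ; √disc = 1/5
  v_R = (−(1/10) + 1/5) / (2·(1/5)) = 1/4 m/s
check:
stop time T_s = (1/4)/(5/2) = 0.1000 s
robot in T_r: 0.2500·0.1000 = 0.0250 m
robot under decel: 0.2500²/(2·2.5000) = 0.0125 m
human over T_r+T_s: 0.0000·(0.1000+0.1000) = 0.0000 m
C+Z_d+Z_r = 0.2500+0.0400+0.0600 = 0.3500 m
sum ≈ 0.0250+0.0125+0.0000+0.3500 ≈ 0.3875 m = S ✓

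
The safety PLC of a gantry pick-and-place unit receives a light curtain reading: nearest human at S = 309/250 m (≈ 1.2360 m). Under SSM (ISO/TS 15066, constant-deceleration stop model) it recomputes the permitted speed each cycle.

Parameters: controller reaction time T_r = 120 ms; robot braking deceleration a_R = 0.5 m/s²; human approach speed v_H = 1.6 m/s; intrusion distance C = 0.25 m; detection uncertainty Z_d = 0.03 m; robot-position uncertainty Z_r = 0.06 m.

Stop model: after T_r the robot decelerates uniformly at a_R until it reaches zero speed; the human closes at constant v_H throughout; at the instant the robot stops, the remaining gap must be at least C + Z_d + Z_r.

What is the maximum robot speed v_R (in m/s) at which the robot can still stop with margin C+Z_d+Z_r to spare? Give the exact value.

collect terms ⇒ (1)·v_R² + (83/25)·v_R + (-88/125) = 0
  disc = (83/25)² − 4·(1)·(-88/125) = 8649/625 ; √disc = 93/25
  v_R = (−(83/25) + 93/25) / (2·(1)) = 1/5 m/s
check:
T_s = v_R/a_R = (1/5)/(1/2) = 0.4000 s
robot covers v_R·T_r = 0.2000·0.1200 = 0.0240 m before braking
robot covers 0.2000·0.4000 − ½·0.5000·0.4000² = 0.0400 m while stopping
person approaches 1.6000·(0.1200+0.4000) = 0.8320 m
residual clearance needed = 0.2500+0.0300+0.0600 = 0.3400 m
sum ≈ 0.0240+0.0400+0.8320+0.3400 ≈ 1.2360 m = S ✓

v_R_max = 1/5 m/s = 0.2000 m/s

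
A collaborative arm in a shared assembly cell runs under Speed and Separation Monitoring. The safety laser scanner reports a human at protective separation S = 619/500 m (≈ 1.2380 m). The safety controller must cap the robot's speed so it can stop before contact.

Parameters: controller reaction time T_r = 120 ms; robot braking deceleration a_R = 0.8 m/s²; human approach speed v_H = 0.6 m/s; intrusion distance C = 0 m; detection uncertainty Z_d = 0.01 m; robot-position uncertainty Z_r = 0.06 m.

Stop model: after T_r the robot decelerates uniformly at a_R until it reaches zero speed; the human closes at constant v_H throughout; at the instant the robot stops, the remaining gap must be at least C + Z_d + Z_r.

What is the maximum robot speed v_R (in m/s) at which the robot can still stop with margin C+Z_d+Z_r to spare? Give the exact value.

v_R_max = 4/5 m/s = 0.8000 m/s

at the boundary: (5/8)·v² + (87/100)·v + (-137/125) = 0
  disc = (87/100)² − 4·(5/8)·(-137/125) = 34969/10000 ; √disc = 187/100
  v_R = (−(87/100) + 187/100) / (2·(5/8)) = 4/5 m/s
check:
braking lasts T_s = (4/5)/(4/5) = 1.0000 s
robot in T_r: 0.8000·0.1200 = 0.0960 m
robot covers 0.8000·1.0000 − ½·0.8000·1.0000² = 0.4000 m while stopping
human over T_r+T_s: 0.6000·(0.1200+1.0000) = 0.6720 m
margins: 0.0000+0.0100+0.0600 = 0.0700 m
sum ≈ 0.0960+0.4000+0.6720+0.0700 ≈ 1.2380 m = S ✓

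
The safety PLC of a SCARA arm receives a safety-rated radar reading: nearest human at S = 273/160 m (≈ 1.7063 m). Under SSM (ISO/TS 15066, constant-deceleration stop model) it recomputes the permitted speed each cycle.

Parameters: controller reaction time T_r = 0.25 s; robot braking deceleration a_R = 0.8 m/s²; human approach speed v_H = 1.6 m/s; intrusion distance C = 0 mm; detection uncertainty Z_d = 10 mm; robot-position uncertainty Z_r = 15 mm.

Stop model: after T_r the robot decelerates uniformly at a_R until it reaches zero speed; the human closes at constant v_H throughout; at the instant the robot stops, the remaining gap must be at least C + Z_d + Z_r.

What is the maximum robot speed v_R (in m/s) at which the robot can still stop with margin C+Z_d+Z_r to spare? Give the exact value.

v_R_max = 1/2 m/s = 0.5000 m/s

at the boundary: (5/8)·v² + (9/4)·v + (-41/32) = 0
  disc = (9/4)² − 4·(5/8)·(-41/32) = 529/64 ; √disc = 23/8
  v_R = (−(9/4) + 23/8) / (2·(5/8)) = 1/2 m/s
check:
stop time T_s = (1/2)/(4/5) = 0.6250 s
reaction-phase robot travel = 0.5000·0.2500 = 0.1250 m
robot under decel: 0.5000²/(2·0.8000) = 0.1562 m
human closes 1.6000·0.8750 = 1.4000 m
C+Z_d+Z_r = 0.0000+0.0100+0.0150 = 0.0250 m
sum ≈ 0.1250+0.1562+1.4000+0.0250 ≈ 1.7063 m = S ✓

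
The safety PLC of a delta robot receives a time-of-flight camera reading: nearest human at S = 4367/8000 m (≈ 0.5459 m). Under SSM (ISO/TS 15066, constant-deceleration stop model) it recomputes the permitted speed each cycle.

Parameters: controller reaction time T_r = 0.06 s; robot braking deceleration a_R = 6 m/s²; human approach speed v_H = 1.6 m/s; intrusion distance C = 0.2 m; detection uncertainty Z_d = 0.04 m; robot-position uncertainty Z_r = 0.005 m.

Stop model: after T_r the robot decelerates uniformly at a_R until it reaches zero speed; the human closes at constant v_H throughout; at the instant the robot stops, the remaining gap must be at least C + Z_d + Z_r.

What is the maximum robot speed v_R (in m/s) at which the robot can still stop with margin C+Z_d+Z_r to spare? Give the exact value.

v_R_max = 11/20 m/s = 0.5500 m/s

quadratic (1/12)·v² + (49/150)·v + (-1639/8000) = 0
  disc = (49/150)² − 4·(1/12)·(-1639/8000) = 63001/360000 ; √disc = 251/600
  v_R = (−(49/150) + 251/600) / (2·(1/12)) = 11/20 m/s
check:
braking lasts T_s = (11/20)/6 = 0.0917 s
robot in T_r: 0.5500·0.0600 = 0.0330 m
braking distance = 0.5500²/(2·6.0000) = 0.0252 m
person approaches 1.6000·(0.0600+0.0917) = 0.2427 m
residual clearance needed = 0.2000+0.0400+0.0050 = 0.2450 m
sum ≈ 0.0330+0.0252+0.2427+0.2450 ≈ 0.5459 m = S ✓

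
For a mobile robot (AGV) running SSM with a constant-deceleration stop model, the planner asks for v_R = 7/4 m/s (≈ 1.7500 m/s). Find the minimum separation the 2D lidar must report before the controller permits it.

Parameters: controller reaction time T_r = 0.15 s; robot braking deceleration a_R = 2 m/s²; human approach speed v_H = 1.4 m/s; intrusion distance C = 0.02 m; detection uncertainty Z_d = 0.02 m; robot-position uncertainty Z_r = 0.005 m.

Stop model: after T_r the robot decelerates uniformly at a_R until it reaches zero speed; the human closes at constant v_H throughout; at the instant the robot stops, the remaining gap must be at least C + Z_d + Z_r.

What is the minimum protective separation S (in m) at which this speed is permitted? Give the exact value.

braking lasts T_s = (7/4)/2 = 0.8750 s
robot in T_r: 1.7500·0.1500 = 0.2625 m
robot covers 1.7500·0.8750 − ½·2.0000·0.8750² = 0.7656 m while stopping
human closes 1.4000·1.0250 = 1.4350 m
residual clearance needed = 0.0200+0.0200+0.0050 = 0.0450 m
S_min ≈ 0.2625+0.7656+1.4350+0.0450  ⇒  S_min = 4013/1600 m

S_min = 4013/1600 m = 2.5081 m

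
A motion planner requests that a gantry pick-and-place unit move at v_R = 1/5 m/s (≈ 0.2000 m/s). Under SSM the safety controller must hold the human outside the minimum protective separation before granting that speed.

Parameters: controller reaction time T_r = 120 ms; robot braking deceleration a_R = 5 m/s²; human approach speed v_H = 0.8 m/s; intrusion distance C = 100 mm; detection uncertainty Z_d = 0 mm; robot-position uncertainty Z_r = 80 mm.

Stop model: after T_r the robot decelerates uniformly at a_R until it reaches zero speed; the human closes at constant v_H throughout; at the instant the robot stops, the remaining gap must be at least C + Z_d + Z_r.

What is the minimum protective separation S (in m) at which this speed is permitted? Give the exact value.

braking lasts T_s = (1/5)/5 = 0.0400 s
robot in T_r: 0.2000·0.1200 = 0.0240 m
robot under decel: 0.2000²/(2·5.0000) = 0.0040 m
human closes 0.8000·0.1600 = 0.1280 m
C+Z_d+Z_r = 0.1000+0.0000+0.0800 = 0.1800 m
S_min ≈ 0.0240+0.0040+0.1280+0.1800  ⇒  S_min = 42/125 m

S_min = 42/125 m = 0.3360 m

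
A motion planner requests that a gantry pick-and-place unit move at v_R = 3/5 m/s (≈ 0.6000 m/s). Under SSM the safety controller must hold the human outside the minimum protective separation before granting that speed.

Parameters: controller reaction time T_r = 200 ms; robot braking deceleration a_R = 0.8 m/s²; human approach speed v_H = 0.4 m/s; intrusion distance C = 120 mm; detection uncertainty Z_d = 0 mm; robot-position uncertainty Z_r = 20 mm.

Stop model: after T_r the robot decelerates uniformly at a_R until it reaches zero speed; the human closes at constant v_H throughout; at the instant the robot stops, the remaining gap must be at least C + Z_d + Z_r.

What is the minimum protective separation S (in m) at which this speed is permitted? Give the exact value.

S_min = 173/200 m = 0.8650 m

braking lasts T_s = (3/5)/(4/5) = 0.7500 s
robot in T_r: 0.6000·0.2000 = 0.1200 m
robot covers 0.6000·0.7500 − ½·0.8000·0.7500² = 0.2250 m while stopping
human closes 0.4000·0.9500 = 0.3800 m
C+Z_d+Z_r = 0.1200+0.0000+0.0200 = 0.1400 m
S_min ≈ 0.1200+0.2250+0.3800+0.1400  ⇒  S_min = 173/200 m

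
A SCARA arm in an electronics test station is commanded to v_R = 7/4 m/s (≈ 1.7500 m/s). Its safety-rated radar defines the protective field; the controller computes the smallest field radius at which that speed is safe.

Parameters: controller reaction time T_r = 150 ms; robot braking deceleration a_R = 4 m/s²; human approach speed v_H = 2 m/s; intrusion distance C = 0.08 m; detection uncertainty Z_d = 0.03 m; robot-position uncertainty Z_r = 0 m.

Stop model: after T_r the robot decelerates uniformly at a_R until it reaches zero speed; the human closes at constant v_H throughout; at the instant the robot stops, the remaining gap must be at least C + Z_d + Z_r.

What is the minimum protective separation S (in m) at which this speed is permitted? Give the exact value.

S_min = 6177/3200 m = 1.9303 m

braking lasts T_s = (7/4)/4 = 0.4375 s
robot in T_r: 1.7500·0.1500 = 0.2625 m
braking distance = 1.7500²/(2·4.0000) = 0.3828 m
human over T_r+T_s: 2.0000·(0.1500+0.4375) = 1.1750 m
C+Z_d+Z_r = 0.0800+0.0300+0.0000 = 0.1100 m
S_min ≈ 0.2625+0.3828+1.1750+0.1100  ⇒  S_min = 6177/3200 m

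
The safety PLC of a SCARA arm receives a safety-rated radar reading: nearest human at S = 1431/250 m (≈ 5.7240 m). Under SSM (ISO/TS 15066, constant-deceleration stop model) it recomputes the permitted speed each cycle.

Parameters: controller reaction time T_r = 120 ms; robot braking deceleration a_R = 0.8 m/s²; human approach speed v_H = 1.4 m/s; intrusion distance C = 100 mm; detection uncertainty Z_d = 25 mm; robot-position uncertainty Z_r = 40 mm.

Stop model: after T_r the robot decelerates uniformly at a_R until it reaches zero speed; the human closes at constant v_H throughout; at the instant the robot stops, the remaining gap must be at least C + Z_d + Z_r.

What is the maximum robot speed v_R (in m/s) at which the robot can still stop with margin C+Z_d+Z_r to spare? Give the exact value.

v_R_max = 9/5 m/s = 1.8000 m/s

quadratic (5/8)·v² + (187/100)·v + (-5391/1000) = 0
  disc = (187/100)² − 4·(5/8)·(-5391/1000) = 10609/625 ; √disc = 103/25
  v_R = (−(187/100) + 103/25) / (2·(5/8)) = 9/5 m/s
check:
stop time T_s = (9/5)/(4/5) = 2.2500 s
robot in T_r: 1.8000·0.1200 = 0.2160 m
robot covers 1.8000·2.2500 − ½·0.8000·2.2500² = 2.0250 m while stopping
human closes 1.4000·2.3700 = 3.3180 m
margins: 0.1000+0.0250+0.0400 = 0.1650 m
sum ≈ 0.2160+2.0250+3.3180+0.1650 ≈ 5.7240 m = S ✓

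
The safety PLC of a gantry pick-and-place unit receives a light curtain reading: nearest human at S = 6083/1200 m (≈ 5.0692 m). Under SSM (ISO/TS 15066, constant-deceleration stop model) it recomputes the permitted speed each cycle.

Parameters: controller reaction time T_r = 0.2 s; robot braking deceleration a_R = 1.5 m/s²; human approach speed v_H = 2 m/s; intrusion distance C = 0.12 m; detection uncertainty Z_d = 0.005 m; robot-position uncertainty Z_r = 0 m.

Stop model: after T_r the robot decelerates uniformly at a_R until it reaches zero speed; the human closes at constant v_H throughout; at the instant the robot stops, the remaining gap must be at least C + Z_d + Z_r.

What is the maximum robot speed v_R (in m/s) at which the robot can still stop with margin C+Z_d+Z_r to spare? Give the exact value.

v_R_max = 41/20 m/s = 2.0500 m/s

collect terms ⇒ (1/3)·v_R² + (23/15)·v_R + (-5453/1200) = 0
  disc = (23/15)² − 4·(1/3)·(-5453/1200) = 841/100 ; √disc = 29/10
  v_R = (−(23/15) + 29/10) / (2·(1/3)) = 41/20 m/s
check:
braking lasts T_s = (41/20)/(3/2) = 1.3667 s
reaction-phase robot travel = 2.0500·0.2000 = 0.4100 m
robot covers 2.0500·1.3667 − ½·1.5000·1.3667² = 1.4008 m while stopping
human over T_r+T_s: 2.0000·(0.2000+1.3667) = 3.1333 m
margins: 0.1200+0.0050+0.0000 = 0.1250 m
sum ≈ 0.4100+1.4008+3.1333+0.1250 ≈ 5.0692 m = S ✓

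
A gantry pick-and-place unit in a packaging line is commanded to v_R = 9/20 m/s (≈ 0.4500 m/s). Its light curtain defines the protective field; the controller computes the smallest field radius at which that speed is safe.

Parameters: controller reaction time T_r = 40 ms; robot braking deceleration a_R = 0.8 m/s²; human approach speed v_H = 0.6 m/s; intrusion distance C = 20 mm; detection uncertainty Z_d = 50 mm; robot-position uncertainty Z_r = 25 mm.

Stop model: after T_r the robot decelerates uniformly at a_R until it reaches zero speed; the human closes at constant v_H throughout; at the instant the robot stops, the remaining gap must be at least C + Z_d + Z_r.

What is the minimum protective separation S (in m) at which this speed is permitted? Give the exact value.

braking lasts T_s = (9/20)/(4/5) = 0.5625 s
robot covers v_R·T_r = 0.4500·0.0400 = 0.0180 m before braking
robot covers 0.4500·0.5625 − ½·0.8000·0.5625² = 0.1266 m while stopping
person approaches 0.6000·(0.0400+0.5625) = 0.3615 m
margins: 0.0200+0.0500+0.0250 = 0.0950 m
S_min ≈ 0.0180+0.1266+0.3615+0.0950  ⇒  S_min = 9617/16000 m

S_min = 9617/16000 m = 0.6011 m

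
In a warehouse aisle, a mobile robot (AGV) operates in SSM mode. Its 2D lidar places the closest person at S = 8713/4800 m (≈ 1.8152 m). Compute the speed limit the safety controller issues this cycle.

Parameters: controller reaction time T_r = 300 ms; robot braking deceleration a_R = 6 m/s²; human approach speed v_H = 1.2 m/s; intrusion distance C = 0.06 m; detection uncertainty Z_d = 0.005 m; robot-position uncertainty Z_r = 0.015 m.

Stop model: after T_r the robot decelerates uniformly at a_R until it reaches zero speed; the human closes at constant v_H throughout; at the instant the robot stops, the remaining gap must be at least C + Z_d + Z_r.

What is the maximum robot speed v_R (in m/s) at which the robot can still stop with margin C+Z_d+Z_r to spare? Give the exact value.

quadratic (1/12)·v² + (1/2)·v + (-6601/4800) = 0
  disc = (1/2)² − 4·(1/12)·(-6601/4800) = 10201/14400 ; √disc = 101/120
  v_R = (−(1/2) + 101/120) / (2·(1/12)) = 41/20 m/s
check:
stop time T_s = (41/20)/6 = 0.3417 s
reaction-phase robot travel = 2.0500·0.3000 = 0.6150 m
robot under decel: 2.0500²/(2·6.0000) = 0.3502 m
person approaches 1.2000·(0.3000+0.3417) = 0.7700 m
residual clearance needed = 0.0600+0.0050+0.0150 = 0.0800 m
sum ≈ 0.6150+0.3502+0.7700+0.0800 ≈ 1.8152 m = S ✓

v_R_max = 41/20 m/s = 2.0500 m/s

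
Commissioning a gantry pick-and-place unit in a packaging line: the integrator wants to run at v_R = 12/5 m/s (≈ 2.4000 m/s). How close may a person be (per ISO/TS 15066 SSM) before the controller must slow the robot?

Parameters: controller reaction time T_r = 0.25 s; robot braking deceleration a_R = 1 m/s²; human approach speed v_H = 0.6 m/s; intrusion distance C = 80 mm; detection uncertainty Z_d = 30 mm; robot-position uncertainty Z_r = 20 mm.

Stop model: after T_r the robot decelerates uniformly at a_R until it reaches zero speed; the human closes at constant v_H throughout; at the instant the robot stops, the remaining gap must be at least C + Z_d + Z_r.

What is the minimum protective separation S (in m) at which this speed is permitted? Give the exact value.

T_s = v_R/a_R = (12/5)/1 = 2.4000 s
reaction-phase robot travel = 2.4000·0.2500 = 0.6000 m
robot under decel: 2.4000²/(2·1.0000) = 2.8800 m
person approaches 0.6000·(0.2500+2.4000) = 1.5900 m
margins: 0.0800+0.0300+0.0200 = 0.1300 m
S_min ≈ 0.6000+2.8800+1.5900+0.1300  ⇒  S_min = 26/5 m

S_min = 26/5 m = 5.2000 m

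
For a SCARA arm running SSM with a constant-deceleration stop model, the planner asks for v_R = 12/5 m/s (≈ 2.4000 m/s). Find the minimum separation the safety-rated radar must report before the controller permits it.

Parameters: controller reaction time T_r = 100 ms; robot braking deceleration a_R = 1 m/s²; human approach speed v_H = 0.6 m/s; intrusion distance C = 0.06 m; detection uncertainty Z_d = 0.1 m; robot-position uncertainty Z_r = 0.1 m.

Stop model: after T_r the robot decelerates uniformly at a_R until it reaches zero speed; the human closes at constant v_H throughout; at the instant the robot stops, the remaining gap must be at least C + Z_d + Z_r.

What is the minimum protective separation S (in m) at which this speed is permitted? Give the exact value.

S_min = 122/25 m = 4.8800 m

braking lasts T_s = (12/5)/1 = 2.4000 s
reaction-phase robot travel = 2.4000·0.1000 = 0.2400 m
braking distance = 2.4000²/(2·1.0000) = 2.8800 m
person approaches 0.6000·(0.1000+2.4000) = 1.5000 m
residual clearance needed = 0.0600+0.1000+0.1000 = 0.2600 m
S_min ≈ 0.2400+2.8800+1.5000+0.2600  ⇒  S_min = 122/25 m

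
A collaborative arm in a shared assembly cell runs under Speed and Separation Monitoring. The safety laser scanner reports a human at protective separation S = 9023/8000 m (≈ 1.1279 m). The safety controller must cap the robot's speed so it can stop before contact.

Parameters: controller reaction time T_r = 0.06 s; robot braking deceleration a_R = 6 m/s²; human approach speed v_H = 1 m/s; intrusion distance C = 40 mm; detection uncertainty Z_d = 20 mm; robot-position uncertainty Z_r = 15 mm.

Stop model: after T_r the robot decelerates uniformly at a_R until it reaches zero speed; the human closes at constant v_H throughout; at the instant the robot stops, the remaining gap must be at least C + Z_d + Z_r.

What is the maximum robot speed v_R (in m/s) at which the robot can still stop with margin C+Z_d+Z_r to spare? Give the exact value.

v_R_max = 47/20 m/s = 2.3500 m/s

at the boundary: (1/12)·v² + (17/75)·v + (-7943/8000) = 0
  disc = (17/75)² − 4·(1/12)·(-7943/8000) = 137641/360000 ; √disc = 371/600
  v_R = (−(17/75) + 371/600) / (2·(1/12)) = 47/20 m/s
check:
braking lasts T_s = (47/20)/6 = 0.3917 s
robot in T_r: 2.3500·0.0600 = 0.1410 m
robot covers 2.3500·0.3917 − ½·6.0000·0.3917² = 0.4602 m while stopping
person approaches 1.0000·(0.0600+0.3917) = 0.4517 m
C+Z_d+Z_r = 0.0400+0.0200+0.0150 = 0.0750 m
sum ≈ 0.1410+0.4602+0.4517+0.0750 ≈ 1.1279 m = S ✓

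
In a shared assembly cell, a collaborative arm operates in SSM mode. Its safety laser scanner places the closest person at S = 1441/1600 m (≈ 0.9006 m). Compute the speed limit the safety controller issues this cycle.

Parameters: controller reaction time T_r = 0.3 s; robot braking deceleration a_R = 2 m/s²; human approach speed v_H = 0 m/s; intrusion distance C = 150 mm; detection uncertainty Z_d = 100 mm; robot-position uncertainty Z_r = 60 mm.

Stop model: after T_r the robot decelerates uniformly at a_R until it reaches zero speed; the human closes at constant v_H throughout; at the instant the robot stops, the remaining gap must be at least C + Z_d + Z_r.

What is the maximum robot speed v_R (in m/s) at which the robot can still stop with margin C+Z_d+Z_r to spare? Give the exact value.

collect terms ⇒ (1/4)·v_R² + (3/10)·v_R + (-189/320) = 0
  disc = (3/10)² − 4·(1/4)·(-189/320) = 1089/1600 ; √disc = 33/40
  v_R = (−(3/10) + 33/40) / (2·(1/4)) = 21/20 m/s
check:
T_s = v_R/a_R = (21/20)/2 = 0.5250 s
robot in T_r: 1.0500·0.3000 = 0.3150 m
robot covers 1.0500·0.5250 − ½·2.0000·0.5250² = 0.2756 m while stopping
person approaches 0.0000·(0.3000+0.5250) = 0.0000 m
residual clearance needed = 0.1500+0.1000+0.0600 = 0.3100 m
sum ≈ 0.3150+0.2756+0.0000+0.3100 ≈ 0.9006 m = S ✓

v_R_max = 21/20 m/s = 1.0500 m/s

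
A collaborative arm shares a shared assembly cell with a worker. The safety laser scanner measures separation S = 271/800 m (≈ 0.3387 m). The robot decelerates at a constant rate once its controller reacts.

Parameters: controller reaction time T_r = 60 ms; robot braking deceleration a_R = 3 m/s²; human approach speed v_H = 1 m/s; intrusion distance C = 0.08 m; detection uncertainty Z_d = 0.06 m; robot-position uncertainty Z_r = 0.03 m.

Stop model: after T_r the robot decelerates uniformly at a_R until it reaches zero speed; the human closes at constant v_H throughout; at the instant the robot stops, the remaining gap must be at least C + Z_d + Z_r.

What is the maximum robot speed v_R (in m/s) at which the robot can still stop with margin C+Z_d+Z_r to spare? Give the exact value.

v_R_max = 1/4 m/s = 0.2500 m/s

collect terms ⇒ (1/6)·v_R² + (59/150)·v_R + (-87/800) = 0
  disc = (59/150)² − 4·(1/6)·(-87/800) = 20449/90000 ; √disc = 143/300
  v_R = (−(59/150) + 143/300) / (2·(1/6)) = 1/4 m/s
check:
T_s = v_R/a_R = (1/4)/3 = 0.0833 s
reaction-phase robot travel = 0.2500·0.0600 = 0.0150 m
robot covers 0.2500·0.0833 − ½·3.0000·0.0833² = 0.0104 m while stopping
human over T_r+T_s: 1.0000·(0.0600+0.0833) = 0.1433 m
C+Z_d+Z_r = 0.0800+0.0600+0.0300 = 0.1700 m
sum ≈ 0.0150+0.0104+0.1433+0.1700 ≈ 0.3387 m = S ✓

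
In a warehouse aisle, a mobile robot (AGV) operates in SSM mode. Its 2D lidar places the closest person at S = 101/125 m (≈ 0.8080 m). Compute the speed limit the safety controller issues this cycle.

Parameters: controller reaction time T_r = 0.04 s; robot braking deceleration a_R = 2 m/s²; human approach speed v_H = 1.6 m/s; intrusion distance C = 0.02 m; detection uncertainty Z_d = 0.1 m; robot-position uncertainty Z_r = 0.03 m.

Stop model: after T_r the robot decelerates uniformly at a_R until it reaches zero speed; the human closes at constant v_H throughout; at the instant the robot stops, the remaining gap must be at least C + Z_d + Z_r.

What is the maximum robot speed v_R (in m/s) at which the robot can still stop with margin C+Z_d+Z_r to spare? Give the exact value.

at the boundary: (1/4)·v² + (21/25)·v + (-297/500) = 0
  disc = (21/25)² − 4·(1/4)·(-297/500) = 3249/2500 ; √disc = 57/50
  v_R = (−(21/25) + 57/50) / (2·(1/4)) = 3/5 m/s
check:
stop time T_s = (3/5)/2 = 0.3000 s
robot covers v_R·T_r = 0.6000·0.0400 = 0.0240 m before braking
robot under decel: 0.6000²/(2·2.0000) = 0.0900 m
person approaches 1.6000·(0.0400+0.3000) = 0.5440 m
C+Z_d+Z_r = 0.0200+0.1000+0.0300 = 0.1500 m
sum ≈ 0.0240+0.0900+0.5440+0.1500 ≈ 0.8080 m = S ✓

v_R_max = 3/5 m/s = 0.6000 m/s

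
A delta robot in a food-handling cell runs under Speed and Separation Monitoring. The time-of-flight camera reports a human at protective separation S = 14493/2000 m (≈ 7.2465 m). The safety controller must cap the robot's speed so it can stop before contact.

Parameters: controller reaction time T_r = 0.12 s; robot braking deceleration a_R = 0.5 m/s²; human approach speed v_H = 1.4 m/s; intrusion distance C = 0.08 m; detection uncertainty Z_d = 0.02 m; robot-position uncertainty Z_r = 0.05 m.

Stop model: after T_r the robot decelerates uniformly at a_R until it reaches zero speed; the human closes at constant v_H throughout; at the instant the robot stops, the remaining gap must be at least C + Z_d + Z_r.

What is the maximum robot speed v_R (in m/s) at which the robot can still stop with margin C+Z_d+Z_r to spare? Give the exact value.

at the boundary: (1)·v² + (73/25)·v + (-13857/2000) = 0
  disc = (73/25)² − 4·(1)·(-13857/2000) = 90601/2500 ; √disc = 301/50
  v_R = (−(73/25) + 301/50) / (2·(1)) = 31/20 m/s
check:
braking lasts T_s = (31/20)/(1/2) = 3.1000 s
robot in T_r: 1.5500·0.1200 = 0.1860 m
robot covers 1.5500·3.1000 − ½·0.5000·3.1000² = 2.4025 m while stopping
human over T_r+T_s: 1.4000·(0.1200+3.1000) = 4.5080 m
residual clearance needed = 0.0800+0.0200+0.0500 = 0.1500 m
sum ≈ 0.1860+2.4025+4.5080+0.1500 ≈ 7.2465 m = S ✓

v_R_max = 31/20 m/s = 1.5500 m/s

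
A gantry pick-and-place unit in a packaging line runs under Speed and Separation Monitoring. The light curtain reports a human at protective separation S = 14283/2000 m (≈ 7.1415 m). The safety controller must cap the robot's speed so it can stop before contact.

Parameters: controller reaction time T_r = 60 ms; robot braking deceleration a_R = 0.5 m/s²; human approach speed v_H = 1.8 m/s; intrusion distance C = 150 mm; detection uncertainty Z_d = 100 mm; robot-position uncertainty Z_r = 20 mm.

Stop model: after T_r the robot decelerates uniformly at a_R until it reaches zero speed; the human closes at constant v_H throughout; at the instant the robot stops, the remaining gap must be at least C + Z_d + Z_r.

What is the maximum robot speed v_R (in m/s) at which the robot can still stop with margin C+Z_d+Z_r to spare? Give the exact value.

v_R_max = 27/20 m/s = 1.3500 m/s

collect terms ⇒ (1)·v_R² + (183/50)·v_R + (-13527/2000) = 0
  disc = (183/50)² − 4·(1)·(-13527/2000) = 25281/625 ; √disc = 159/25
  v_R = (−(183/50) + 159/25) / (2·(1)) = 27/20 m/s
check:
T_s = v_R/a_R = (27/20)/(1/2) = 2.7000 s
robot covers v_R·T_r = 1.3500·0.0600 = 0.0810 m before braking
robot covers 1.3500·2.7000 − ½·0.5000·2.7000² = 1.8225 m while stopping
human closes 1.8000·2.7600 = 4.9680 m
residual clearance needed = 0.1500+0.1000+0.0200 = 0.2700 m
sum ≈ 0.0810+1.8225+4.9680+0.2700 ≈ 7.1415 m = S ✓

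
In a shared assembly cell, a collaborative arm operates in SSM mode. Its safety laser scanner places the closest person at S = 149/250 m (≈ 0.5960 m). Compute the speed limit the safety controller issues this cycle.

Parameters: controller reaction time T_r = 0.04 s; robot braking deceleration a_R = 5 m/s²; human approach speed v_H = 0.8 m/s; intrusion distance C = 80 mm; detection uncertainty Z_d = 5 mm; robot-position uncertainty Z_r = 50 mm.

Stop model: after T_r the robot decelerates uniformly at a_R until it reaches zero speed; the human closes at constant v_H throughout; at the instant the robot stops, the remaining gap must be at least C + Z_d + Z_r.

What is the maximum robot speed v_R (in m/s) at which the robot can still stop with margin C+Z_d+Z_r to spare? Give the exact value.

v_R_max = 13/10 m/s = 1.3000 m/s

quadratic (1/10)·v² + (1/5)·v + (-429/1000) = 0
  disc = (1/5)² − 4·(1/10)·(-429/1000) = 529/2500 ; √disc = 23/50
  v_R = (−(1/5) + 23/50) / (2·(1/10)) = 13/10 m/s
check:
T_s = v_R/a_R = (13/10)/5 = 0.2600 s
reaction-phase robot travel = 1.3000·0.0400 = 0.0520 m
braking distance = 1.3000²/(2·5.0000) = 0.1690 m
person approaches 0.8000·(0.0400+0.2600) = 0.2400 m
margins: 0.0800+0.0050+0.0500 = 0.1350 m
sum ≈ 0.0520+0.1690+0.2400+0.1350 ≈ 0.5960 m = S ✓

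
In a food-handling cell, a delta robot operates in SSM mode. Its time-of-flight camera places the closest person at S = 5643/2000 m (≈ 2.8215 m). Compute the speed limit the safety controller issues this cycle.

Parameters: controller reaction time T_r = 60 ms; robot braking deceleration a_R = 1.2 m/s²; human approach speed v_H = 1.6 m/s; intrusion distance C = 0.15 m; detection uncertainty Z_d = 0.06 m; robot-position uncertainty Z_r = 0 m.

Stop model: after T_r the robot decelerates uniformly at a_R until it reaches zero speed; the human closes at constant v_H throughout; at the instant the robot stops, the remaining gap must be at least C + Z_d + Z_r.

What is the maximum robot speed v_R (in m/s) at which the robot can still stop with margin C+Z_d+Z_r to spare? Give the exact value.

at the boundary: (5/12)·v² + (209/150)·v + (-5031/2000) = 0
  disc = (209/150)² − 4·(5/12)·(-5031/2000) = 552049/90000 ; √disc = 743/300
  v_R = (−(209/150) + 743/300) / (2·(5/12)) = 13/10 m/s
check:
stop time T_s = (13/10)/(6/5) = 1.0833 s
reaction-phase robot travel = 1.3000·0.0600 = 0.0780 m
robot covers 1.3000·1.0833 − ½·1.2000·1.0833² = 0.7042 m while stopping
human over T_r+T_s: 1.6000·(0.0600+1.0833) = 1.8293 m
C+Z_d+Z_r = 0.1500+0.0600+0.0000 = 0.2100 m
sum ≈ 0.0780+0.7042+1.8293+0.2100 ≈ 2.8215 m = S ✓

v_R_max = 13/10 m/s = 1.3000 m/s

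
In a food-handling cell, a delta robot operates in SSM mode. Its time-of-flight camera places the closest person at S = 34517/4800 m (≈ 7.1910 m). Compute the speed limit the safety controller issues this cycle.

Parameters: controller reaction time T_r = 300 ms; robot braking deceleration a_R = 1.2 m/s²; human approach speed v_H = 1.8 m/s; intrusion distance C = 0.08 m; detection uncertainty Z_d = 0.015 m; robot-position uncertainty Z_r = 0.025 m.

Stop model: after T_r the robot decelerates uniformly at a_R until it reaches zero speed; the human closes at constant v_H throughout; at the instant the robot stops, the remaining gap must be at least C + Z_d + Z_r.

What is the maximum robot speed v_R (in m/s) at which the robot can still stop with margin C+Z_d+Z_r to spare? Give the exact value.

v_R_max = 47/20 m/s = 2.3500 m/s

collect terms ⇒ (5/12)·v_R² + (9/5)·v_R + (-31349/4800) = 0
  disc = (9/5)² − 4·(5/12)·(-31349/4800) = 203401/14400 ; √disc = 451/120
  v_R = (−(9/5) + 451/120) / (2·(5/12)) = 47/20 m/s
check:
braking lasts T_s = (47/20)/(6/5) = 1.9583 s
robot in T_r: 2.3500·0.3000 = 0.7050 m
robot covers 2.3500·1.9583 − ½·1.2000·1.9583² = 2.3010 m while stopping
person approaches 1.8000·(0.3000+1.9583) = 4.0650 m
residual clearance needed = 0.0800+0.0150+0.0250 = 0.1200 m
sum ≈ 0.7050+2.3010+4.0650+0.1200 ≈ 7.1910 m = S ✓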